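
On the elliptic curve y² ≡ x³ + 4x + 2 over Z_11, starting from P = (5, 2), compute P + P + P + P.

Repeated addition: build up to 4P.
2P: tangent at (5, 2): λ = (3·5² + 4)/(2·2) ≡ 2/4. 4⁻¹ ≡ 3 (mod 11), so λ ≡ 2·3 ≡ 6.
  x = λ² - 5 - 5 = 36 - 10 ≡ 4; y = λ·(5 - 4) - 2 ≡ 4. → (4, 4)
3P: (4, 4) + (5, 2). λ = (2 - 4)/(5 - 4) ≡ 9/1 mod 11. 1⁻¹ ≡ 1 (mod 11), so λ ≡ 9.
  x = λ² - 4 - 5 = 81 - 9 ≡ 6; y = λ·(4 - 6) - 4 ≡ 0. → (6, 0)
4P: (6, 0) + (5, 2). λ = (2 - 0)/(5 - 6) ≡ 2/10 mod 11. 10⁻¹ ≡ 10 (mod 11), so λ ≡ 9.
  x = λ² - 6 - 5 = 81 - 11 ≡ 4; y = λ·(6 - 4) - 0 ≡ 7. → (4, 7)

(4, 7)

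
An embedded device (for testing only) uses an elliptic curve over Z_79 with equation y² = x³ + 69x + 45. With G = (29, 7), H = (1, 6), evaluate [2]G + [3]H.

First 2G:
Repeated addition: build up to 2G.
2G: tangent at (29, 7): λ = (3·29² + 69)/(2·7) ≡ 64/14. 14⁻¹ ≡ 17 (mod 79), so λ ≡ 64·17 ≡ 61.
  x = λ² - 29 - 29 = 3721 - 58 ≡ 29; y = λ·(29 - 29) - 7 ≡ 72. → (29, 72)
2G = (29, 72).
Next 3H:
Repeated addition: build up to 3H.
2H: tangent at (1, 6): λ = (3·1² + 69)/(2·6) ≡ 72/12. 12⁻¹ ≡ 33 (mod 79), so λ ≡ 72·33 ≡ 6.
  x = λ² - 1 - 1 = 36 - 2 ≡ 34; y = λ·(1 - 34) - 6 ≡ 33. → (34, 33)
3H: (34, 33) + (1, 6). λ = (6 - 33)/(1 - 34) ≡ 52/46 mod 79. 46⁻¹ ≡ 67 (mod 79) since 46·67 = 3082 ≡ 1, so λ ≡ 8.
  x = λ² - 34 - 1 = 64 - 35 ≡ 29; y = λ·(34 - 29) - 33 ≡ 7. → (29, 7)
3H = (29, 7).
Finally 2G + 3H:
(29, 72) + (29, 7): same x and y₁ ≡ -y₂, so the sum is ∞.

O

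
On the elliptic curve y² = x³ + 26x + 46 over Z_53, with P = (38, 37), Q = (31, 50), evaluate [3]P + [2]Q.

First 3P:
Repeated addition: build up to 3P.
2P: tangent at (38, 37): λ = (3·38² + 26)/(2·37) ≡ 12/21. 21⁻¹ ≡ 48 (mod 53), so λ ≡ 12·48 ≡ 46.
  x = λ² - 38 - 38 = 2116 - 76 ≡ 26; y = λ·(38 - 26) - 37 ≡ 38. → (26, 38)
3P: (26, 38) + (38, 37). λ = (37 - 38)/(38 - 26) ≡ 52/12 mod 53. 12⁻¹ ≡ 31 (mod 53) since 12·31 = 372 ≡ 1, so λ ≡ 22.
  x = λ² - 26 - 38 = 484 - 64 ≡ 49; y = λ·(26 - 49) - 38 ≡ 39. → (49, 39)
3P = (49, 39).
Next 2Q:
Repeated addition: build up to 2Q.
2Q: tangent at (31, 50): λ = (3·31² + 26)/(2·50) ≡ 47/47. 47⁻¹ ≡ 44 (mod 53), so λ ≡ 47·44 ≡ 1.
  x = λ² - 31 - 31 = 1 - 62 ≡ 45; y = λ·(31 - 45) - 50 ≡ 42. → (45, 42)
2Q = (45, 42).
Finally 3P + 2Q:
(49, 39) + (45, 42). λ = (42 - 39)/(45 - 49) ≡ 3/49 mod 53. 49⁻¹ ≡ 13 (mod 53), so λ ≡ 39.
  x = λ² - 49 - 45 = 1521 - 94 ≡ 49; y = λ·(49 - 49) - 39 ≡ 14. → (49, 14)

(49, 14)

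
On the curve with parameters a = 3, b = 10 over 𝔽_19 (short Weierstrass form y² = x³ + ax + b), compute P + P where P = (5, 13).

tangent at (5, 13): λ = (3·5² + 3)/(2·13) ≡ 2/7. 7⁻¹ ≡ 11 (mod 19), so λ ≡ 2·11 ≡ 3.
  x = λ² - 5 - 5 = 9 - 10 ≡ 18; y = λ·(5 - 18) - 13 ≡ 5. → (18, 5)

(18, 5)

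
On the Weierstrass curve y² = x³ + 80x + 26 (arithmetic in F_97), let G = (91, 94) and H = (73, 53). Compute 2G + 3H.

First 2G:
Repeated addition: build up to 2G.
2G: tangent at (91, 94): λ = (3·91² + 80)/(2·94) ≡ 91/91. 91⁻¹ ≡ 16 (mod 97) since 91·16 = 1456 ≡ 1, so λ ≡ 91·16 ≡ 1.
  x = λ² - 91 - 91 = 1 - 182 ≡ 13; y = λ·(91 - 13) - 94 ≡ 81. → (13, 81)
2G = (13, 81).
Next 3H:
Repeated addition: build up to 3H.
2H: tangent at (73, 53): λ = (3·73² + 80)/(2·53) ≡ 62/9. 9⁻¹ ≡ 54 (mod 97), so λ ≡ 62·54 ≡ 50.
  x = λ² - 73 - 73 = 2500 - 146 ≡ 26; y = λ·(73 - 26) - 53 ≡ 66. → (26, 66)
3H: (26, 66) + (73, 53). λ = (53 - 66)/(73 - 26) ≡ 84/47 mod 97. 47⁻¹ ≡ 64 (mod 97), so λ ≡ 41.
  x = λ² - 26 - 73 = 1681 - 99 ≡ 30; y = λ·(26 - 30) - 66 ≡ 61. → (30, 61)
3H = (30, 61).
Finally 2G + 3H:
(13, 81) + (30, 61). λ = (61 - 81)/(30 - 13) ≡ 77/17 mod 97. 17⁻¹ ≡ 40 (mod 97) since 17·40 = 680 ≡ 1, so λ ≡ 73.
  x = λ² - 13 - 30 = 5329 - 43 ≡ 48; y = λ·(13 - 48) - 81 ≡ 80. → (48, 80)

(48, 80)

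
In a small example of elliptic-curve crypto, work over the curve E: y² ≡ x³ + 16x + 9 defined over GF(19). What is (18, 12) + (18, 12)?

(2, 7)

tangent at (18, 12): λ = (3·18² + 16)/(2·12) ≡ 0/5. 5⁻¹ ≡ 4 (mod 19), so λ ≡ 0·4 ≡ 0.
  x = λ² - 18 - 18 = 0 - 36 ≡ 2; y = λ·(18 - 2) - 12 ≡ 7. → (2, 7)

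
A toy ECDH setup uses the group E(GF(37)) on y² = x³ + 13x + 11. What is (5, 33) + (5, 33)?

tangent at (5, 33): λ = (3·5² + 13)/(2·33) ≡ 14/29. 29⁻¹ ≡ 23 (mod 37) since 29·23 = 667 ≡ 1, so λ ≡ 14·23 ≡ 26.
  x = λ² - 5 - 5 = 676 - 10 ≡ 0; y = λ·(5 - 0) - 33 ≡ 23. → (0, 23)

(0, 23)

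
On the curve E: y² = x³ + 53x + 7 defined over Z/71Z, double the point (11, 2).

(2, 11)

tangent at (11, 2): λ = (3·11² + 53)/(2·2) ≡ 61/4. 4⁻¹ ≡ 18 (mod 71) since 4·18 = 72 ≡ 1, so λ ≡ 61·18 ≡ 33.
  x = λ² - 11 - 11 = 1089 - 22 ≡ 2; y = λ·(11 - 2) - 2 ≡ 11. → (2, 11)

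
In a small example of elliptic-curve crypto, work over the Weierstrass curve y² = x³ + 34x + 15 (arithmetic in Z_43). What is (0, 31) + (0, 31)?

(25, 8)

tangent at (0, 31): λ = (3·0² + 34)/(2·31) ≡ 34/19. 19⁻¹ ≡ 34 (mod 43), so λ ≡ 34·34 ≡ 38.
  x = λ² - 0 - 0 = 1444 - 0 ≡ 25; y = λ·(0 - 25) - 31 ≡ 8. → (25, 8)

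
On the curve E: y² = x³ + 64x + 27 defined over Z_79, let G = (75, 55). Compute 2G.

(31, 53)

tangent at (75, 55): λ = (3·75² + 64)/(2·55) ≡ 33/31. 31⁻¹ ≡ 51 (mod 79) since 31·51 = 1581 ≡ 1, so λ ≡ 33·51 ≡ 24.
  x = λ² - 75 - 75 = 576 - 150 ≡ 31; y = λ·(75 - 31) - 55 ≡ 53. → (31, 53)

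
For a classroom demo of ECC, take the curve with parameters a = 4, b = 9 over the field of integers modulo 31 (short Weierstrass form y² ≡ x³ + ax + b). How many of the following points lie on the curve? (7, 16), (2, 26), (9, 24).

2

(7, 16): 16² ≡ 8, rhs ≡ 8 → on.
(2, 26): 26² ≡ 25, rhs ≡ 25 → on.
(9, 24): 24² ≡ 18, rhs ≡ 30 → off.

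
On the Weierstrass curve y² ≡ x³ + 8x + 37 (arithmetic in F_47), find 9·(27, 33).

Write Q = (27, 33).
Double-and-add on 9 = (1001)₂. Start with Q = (27, 33) for the leading 1-bit.
double: tangent at (27, 33): λ = (3·27² + 8)/(2·33) ≡ 33/19. 19⁻¹ ≡ 5 (mod 47), so λ ≡ 33·5 ≡ 24.
  x = λ² - 27 - 27 = 576 - 54 ≡ 5; y = λ·(27 - 5) - 33 ≡ 25. → (5, 25)
double: tangent at (5, 25): λ = (3·5² + 8)/(2·25) ≡ 36/3. 3⁻¹ ≡ 16 (mod 47) since 3·16 = 48 ≡ 1, so λ ≡ 36·16 ≡ 12.
  x = λ² - 5 - 5 = 144 - 10 ≡ 40; y = λ·(5 - 40) - 25 ≡ 25. → (40, 25)
double: tangent at (40, 25): λ = (3·40² + 8)/(2·25) ≡ 14/3. 3⁻¹ ≡ 16 (mod 47) since 3·16 = 48 ≡ 1, so λ ≡ 14·16 ≡ 36.
  x = λ² - 40 - 40 = 1296 - 80 ≡ 41; y = λ·(40 - 41) - 25 ≡ 33. → (41, 33)
add Q: (41, 33) + (27, 33). λ = (33 - 33)/(27 - 41) ≡ 0/33 mod 47. 33⁻¹ ≡ 10 (mod 47) since 33·10 = 330 ≡ 1, so λ ≡ 0.
  x = λ² - 41 - 27 = 0 - 68 ≡ 26; y = λ·(41 - 26) - 33 ≡ 14. → (26, 14)

(26, 14)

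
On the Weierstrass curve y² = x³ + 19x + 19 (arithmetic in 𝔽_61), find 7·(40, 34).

(24, 56)

Write P = (40, 34).
Double-and-add on 7 = (111)₂. Start with P = (40, 34) for the leading 1-bit.
double: tangent at (40, 34): λ = (3·40² + 19)/(2·34) ≡ 0/7. 7⁻¹ ≡ 35 (mod 61) since 7·35 = 245 ≡ 1, so λ ≡ 0·35 ≡ 0.
  x = λ² - 40 - 40 = 0 - 80 ≡ 42; y = λ·(40 - 42) - 34 ≡ 27. → (42, 27)
add P: (42, 27) + (40, 34). λ = (34 - 27)/(40 - 42) ≡ 7/59 mod 61. 59⁻¹ ≡ 30 (mod 61), so λ ≡ 27.
  x = λ² - 42 - 40 = 729 - 82 ≡ 37; y = λ·(42 - 37) - 27 ≡ 47. → (37, 47)
double: tangent at (37, 47): λ = (3·37² + 19)/(2·47) ≡ 39/33. 33⁻¹ ≡ 37 (mod 61), so λ ≡ 39·37 ≡ 40.
  x = λ² - 37 - 37 = 1600 - 74 ≡ 1; y = λ·(37 - 1) - 47 ≡ 51. → (1, 51)
add P: (1, 51) + (40, 34). λ = (34 - 51)/(40 - 1) ≡ 44/39 mod 61. 39⁻¹ ≡ 36 (mod 61), so λ ≡ 59.
  x = λ² - 1 - 40 = 3481 - 41 ≡ 24; y = λ·(1 - 24) - 51 ≡ 56. → (24, 56)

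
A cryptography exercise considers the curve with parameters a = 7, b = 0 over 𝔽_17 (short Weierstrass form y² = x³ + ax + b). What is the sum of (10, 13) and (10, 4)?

O

The two points share x = 10 and their y-coordinates satisfy 13 + 4 ≡ 0 (mod 17), so they are inverses. Their sum is the point at infinity.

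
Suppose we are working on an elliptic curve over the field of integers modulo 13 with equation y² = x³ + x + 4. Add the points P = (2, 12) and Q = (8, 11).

(2, 12) + (8, 11). λ = (11 - 12)/(8 - 2) ≡ 12/6 mod 13. 6⁻¹ ≡ 11 (mod 13) since 6·11 = 66 ≡ 1, so λ ≡ 2.
  x = λ² - 2 - 8 = 4 - 10 ≡ 7; y = λ·(2 - 7) - 12 ≡ 4. → (7, 4)

(7, 4)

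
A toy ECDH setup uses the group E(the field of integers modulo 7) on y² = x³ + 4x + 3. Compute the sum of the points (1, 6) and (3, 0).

(1, 6) + (3, 0). λ = (0 - 6)/(3 - 1) ≡ 1/2 mod 7. 2⁻¹ ≡ 4 (mod 7) since 2·4 = 8 ≡ 1, so λ ≡ 4.
  x = λ² - 1 - 3 = 16 - 4 ≡ 5; y = λ·(1 - 5) - 6 ≡ 6. → (5, 6)

(5, 6)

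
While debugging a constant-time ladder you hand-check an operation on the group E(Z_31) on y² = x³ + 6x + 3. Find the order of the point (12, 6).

11

2P: tangent at (12, 6): λ = (3·12² + 6)/(2·6) ≡ 4/12. 12⁻¹ ≡ 13 (mod 31), so λ ≡ 4·13 ≡ 21.
  x = λ² - 12 - 12 = 441 - 24 ≡ 14; y = λ·(12 - 14) - 6 ≡ 14. → (14, 14)
3P: (14, 14) + (12, 6). λ = (6 - 14)/(12 - 14) ≡ 23/29 mod 31. 29⁻¹ ≡ 15 (mod 31), so λ ≡ 4.
  x = λ² - 14 - 12 = 16 - 26 ≡ 21; y = λ·(14 - 21) - 14 ≡ 20. → (21, 20)
4P: (21, 20) + (12, 6). λ = (6 - 20)/(12 - 21) ≡ 17/22 mod 31. 22⁻¹ ≡ 24 (mod 31), so λ ≡ 5.
  x = λ² - 21 - 12 = 25 - 33 ≡ 23; y = λ·(21 - 23) - 20 ≡ 1. → (23, 1)
5P: (23, 1) + (12, 6). λ = (6 - 1)/(12 - 23) ≡ 5/20 mod 31. 20⁻¹ ≡ 14 (mod 31) since 20·14 = 280 ≡ 1, so λ ≡ 8.
  x = λ² - 23 - 12 = 64 - 35 ≡ 29; y = λ·(23 - 29) - 1 ≡ 13. → (29, 13)
6P: (29, 13) + (12, 6). λ = (6 - 13)/(12 - 29) ≡ 24/14 mod 31. 14⁻¹ ≡ 20 (mod 31) since 14·20 = 280 ≡ 1, so λ ≡ 15.
  x = λ² - 29 - 12 = 225 - 41 ≡ 29; y = λ·(29 - 29) - 13 ≡ 18. → (29, 18)
7P: (29, 18) + (12, 6). λ = (6 - 18)/(12 - 29) ≡ 19/14 mod 31. 14⁻¹ ≡ 20 (mod 31), so λ ≡ 8.
  x = λ² - 29 - 12 = 64 - 41 ≡ 23; y = λ·(29 - 23) - 18 ≡ 30. → (23, 30)
8P: (23, 30) + (12, 6). λ = (6 - 30)/(12 - 23) ≡ 7/20 mod 31. 20⁻¹ ≡ 14 (mod 31), so λ ≡ 5.
  x = λ² - 23 - 12 = 25 - 35 ≡ 21; y = λ·(23 - 21) - 30 ≡ 11. → (21, 11)
9P: (21, 11) + (12, 6). λ = (6 - 11)/(12 - 21) ≡ 26/22 mod 31. 22⁻¹ ≡ 24 (mod 31) since 22·24 = 528 ≡ 1, so λ ≡ 4.
  x = λ² - 21 - 12 = 16 - 33 ≡ 14; y = λ·(21 - 14) - 11 ≡ 17. → (14, 17)
10P: (14, 17) + (12, 6). λ = (6 - 17)/(12 - 14) ≡ 20/29 mod 31. 29⁻¹ ≡ 15 (mod 31) since 29·15 = 435 ≡ 1, so λ ≡ 21.
  x = λ² - 14 - 12 = 441 - 26 ≡ 12; y = λ·(14 - 12) - 17 ≡ 25. → (12, 25)
11P: (12, 25) + (12, 6): same x and y₁ ≡ -y₂, so the sum is O.
11P = O, so the order is 11.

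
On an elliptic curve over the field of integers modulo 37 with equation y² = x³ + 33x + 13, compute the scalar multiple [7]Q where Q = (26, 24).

(13, 30)

Double-and-add on 7 = (111)₂. Start with Q = (26, 24) for the leading 1-bit.
double: tangent at (26, 24): λ = (3·26² + 33)/(2·24) ≡ 26/11. 11⁻¹ ≡ 27 (mod 37) since 11·27 = 297 ≡ 1, so λ ≡ 26·27 ≡ 36.
  x = λ² - 26 - 26 = 1296 - 52 ≡ 23; y = λ·(26 - 23) - 24 ≡ 10. → (23, 10)
add Q: (23, 10) + (26, 24). λ = (24 - 10)/(26 - 23) ≡ 14/3 mod 37. 3⁻¹ ≡ 25 (mod 37), so λ ≡ 17.
  x = λ² - 23 - 26 = 289 - 49 ≡ 18; y = λ·(23 - 18) - 10 ≡ 1. → (18, 1)
double: tangent at (18, 1): λ = (3·18² + 33)/(2·1) ≡ 6/2. 2⁻¹ ≡ 19 (mod 37) since 2·19 = 38 ≡ 1, so λ ≡ 6·19 ≡ 3.
  x = λ² - 18 - 18 = 9 - 36 ≡ 10; y = λ·(18 - 10) - 1 ≡ 23. → (10, 23)
add Q: (10, 23) + (26, 24). λ = (24 - 23)/(26 - 10) ≡ 1/16 mod 37. 16⁻¹ ≡ 7 (mod 37), so λ ≡ 7.
  x = λ² - 10 - 26 = 49 - 36 ≡ 13; y = λ·(10 - 13) - 23 ≡ 30. → (13, 30)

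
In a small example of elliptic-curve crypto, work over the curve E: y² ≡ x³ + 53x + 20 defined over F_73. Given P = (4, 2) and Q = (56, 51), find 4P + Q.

(44, 70)

First 4P:
Repeated addition: build up to 4P.
2P: tangent at (4, 2): λ = (3·4² + 53)/(2·2) ≡ 28/4. 4⁻¹ ≡ 55 (mod 73) since 4·55 = 220 ≡ 1, so λ ≡ 28·55 ≡ 7.
  x = λ² - 4 - 4 = 49 - 8 ≡ 41; y = λ·(4 - 41) - 2 ≡ 31. → (41, 31)
3P: (41, 31) + (4, 2). λ = (2 - 31)/(4 - 41) ≡ 44/36 mod 73. 36⁻¹ ≡ 71 (mod 73) since 36·71 = 2556 ≡ 1, so λ ≡ 58.
  x = λ² - 41 - 4 = 3364 - 45 ≡ 34; y = λ·(41 - 34) - 31 ≡ 10. → (34, 10)
4P: (34, 10) + (4, 2). λ = (2 - 10)/(4 - 34) ≡ 65/43 mod 73. 43⁻¹ ≡ 17 (mod 73) since 43·17 = 731 ≡ 1, so λ ≡ 10.
  x = λ² - 34 - 4 = 100 - 38 ≡ 62; y = λ·(34 - 62) - 10 ≡ 2. → (62, 2)
4P = (62, 2).
Finally 4P + Q:
(62, 2) + (56, 51). λ = (51 - 2)/(56 - 62) ≡ 49/67 mod 73. 67⁻¹ ≡ 12 (mod 73) since 67·12 = 804 ≡ 1, so λ ≡ 4.
  x = λ² - 62 - 56 = 16 - 118 ≡ 44; y = λ·(62 - 44) - 2 ≡ 70. → (44, 70)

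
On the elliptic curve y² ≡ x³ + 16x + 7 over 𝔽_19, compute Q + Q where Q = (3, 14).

tangent at (3, 14): λ = (3·3² + 16)/(2·14) ≡ 5/9. 9⁻¹ ≡ 17 (mod 19) since 9·17 = 153 ≡ 1, so λ ≡ 5·17 ≡ 9.
  x = λ² - 3 - 3 = 81 - 6 ≡ 18; y = λ·(3 - 18) - 14 ≡ 3. → (18, 3)

(18, 3)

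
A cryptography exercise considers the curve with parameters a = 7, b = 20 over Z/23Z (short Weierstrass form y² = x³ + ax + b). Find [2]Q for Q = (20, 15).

tangent at (20, 15): λ = (3·20² + 7)/(2·15) ≡ 11/7. 7⁻¹ ≡ 10 (mod 23), so λ ≡ 11·10 ≡ 18.
  x = λ² - 20 - 20 = 324 - 40 ≡ 8; y = λ·(20 - 8) - 15 ≡ 17. → (8, 17)

(8, 17)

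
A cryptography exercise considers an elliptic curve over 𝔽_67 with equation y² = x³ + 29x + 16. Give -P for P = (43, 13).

-(43, 13) = (43, -13 mod 67) = (43, 54).

(43, 54)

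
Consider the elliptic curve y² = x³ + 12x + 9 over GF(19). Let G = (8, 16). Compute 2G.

(0, 16)

tangent at (8, 16): λ = (3·8² + 12)/(2·16) ≡ 14/13. 13⁻¹ ≡ 3 (mod 19), so λ ≡ 14·3 ≡ 4.
  x = λ² - 8 - 8 = 16 - 16 ≡ 0; y = λ·(8 - 0) - 16 ≡ 16. → (0, 16)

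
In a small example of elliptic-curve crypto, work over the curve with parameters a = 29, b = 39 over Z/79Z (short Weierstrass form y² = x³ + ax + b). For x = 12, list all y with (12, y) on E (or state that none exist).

x³ + 29x + 39 = 2115 ≡ 61 (mod 79).
61 is a non-residue mod 79; no y exists.

none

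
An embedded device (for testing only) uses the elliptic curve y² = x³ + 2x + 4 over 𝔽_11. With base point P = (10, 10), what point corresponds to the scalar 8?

(6, 10)

Double-and-add on 8 = (1000)₂. Start with P = (10, 10) for the leading 1-bit.
double: tangent at (10, 10): λ = (3·10² + 2)/(2·10) ≡ 5/9. 9⁻¹ ≡ 5 (mod 11), so λ ≡ 5·5 ≡ 3.
  x = λ² - 10 - 10 = 9 - 20 ≡ 0; y = λ·(10 - 0) - 10 ≡ 9. → (0, 9)
double: tangent at (0, 9): λ = (3·0² + 2)/(2·9) ≡ 2/7. 7⁻¹ ≡ 8 (mod 11), so λ ≡ 2·8 ≡ 5.
  x = λ² - 0 - 0 = 25 - 0 ≡ 3; y = λ·(0 - 3) - 9 ≡ 9. → (3, 9)
double: tangent at (3, 9): λ = (3·3² + 2)/(2·9) ≡ 7/7. 7⁻¹ ≡ 8 (mod 11), so λ ≡ 7·8 ≡ 1.
  x = λ² - 3 - 3 = 1 - 6 ≡ 6; y = λ·(3 - 6) - 9 ≡ 10. → (6, 10)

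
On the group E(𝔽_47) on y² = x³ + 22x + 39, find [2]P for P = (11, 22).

(34, 0)

tangent at (11, 22): λ = (3·11² + 22)/(2·22) ≡ 9/44. 44⁻¹ ≡ 31 (mod 47), so λ ≡ 9·31 ≡ 44.
  x = λ² - 11 - 11 = 1936 - 22 ≡ 34; y = λ·(11 - 34) - 22 ≡ 0. → (34, 0)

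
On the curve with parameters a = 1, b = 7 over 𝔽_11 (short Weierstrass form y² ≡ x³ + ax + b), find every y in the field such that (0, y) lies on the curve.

none

x³ + 1x + 7 = 7 ≡ 7 (mod 11).
7 is a non-residue mod 11; no y exists.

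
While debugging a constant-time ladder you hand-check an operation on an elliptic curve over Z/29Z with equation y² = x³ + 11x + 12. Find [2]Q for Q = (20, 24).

(24, 8)

tangent at (20, 24): λ = (3·20² + 11)/(2·24) ≡ 22/19. 19⁻¹ ≡ 26 (mod 29) since 19·26 = 494 ≡ 1, so λ ≡ 22·26 ≡ 21.
  x = λ² - 20 - 20 = 441 - 40 ≡ 24; y = λ·(20 - 24) - 24 ≡ 8. → (24, 8)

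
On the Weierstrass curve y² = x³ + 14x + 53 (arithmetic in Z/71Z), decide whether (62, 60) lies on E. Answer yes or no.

y² = 60² ≡ 50; x³ + 14x + 53 = 239249 ≡ 50 (mod 71). 50 = 50.

yes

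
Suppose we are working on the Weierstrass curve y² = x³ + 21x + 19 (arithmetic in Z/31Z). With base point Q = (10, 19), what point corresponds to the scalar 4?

Double-and-add on 4 = (100)₂. Start with Q = (10, 19) for the leading 1-bit.
double: tangent at (10, 19): λ = (3·10² + 21)/(2·19) ≡ 11/7. 7⁻¹ ≡ 9 (mod 31), so λ ≡ 11·9 ≡ 6.
  x = λ² - 10 - 10 = 36 - 20 ≡ 16; y = λ·(10 - 16) - 19 ≡ 7. → (16, 7)
double: tangent at (16, 7): λ = (3·16² + 21)/(2·7) ≡ 14/14. 14⁻¹ ≡ 20 (mod 31), so λ ≡ 14·20 ≡ 1.
  x = λ² - 16 - 16 = 1 - 32 ≡ 0; y = λ·(16 - 0) - 7 ≡ 9. → (0, 9)

(0, 9)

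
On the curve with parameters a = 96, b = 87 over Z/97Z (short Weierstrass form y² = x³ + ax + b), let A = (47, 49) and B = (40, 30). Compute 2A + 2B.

First 2A:
Repeated addition: build up to 2A.
2A: tangent at (47, 49): λ = (3·47² + 96)/(2·49) ≡ 30/1. 1⁻¹ ≡ 1 (mod 97), so λ ≡ 30·1 ≡ 30.
  x = λ² - 47 - 47 = 900 - 94 ≡ 30; y = λ·(47 - 30) - 49 ≡ 73. → (30, 73)
2A = (30, 73).
Next 2B:
Repeated addition: build up to 2B.
2B: tangent at (40, 30): λ = (3·40² + 96)/(2·30) ≡ 46/60. 60⁻¹ ≡ 76 (mod 97), so λ ≡ 46·76 ≡ 4.
  x = λ² - 40 - 40 = 16 - 80 ≡ 33; y = λ·(40 - 33) - 30 ≡ 95. → (33, 95)
2B = (33, 95).
Finally 2A + 2B:
(30, 73) + (33, 95). λ = (95 - 73)/(33 - 30) ≡ 22/3 mod 97. 3⁻¹ ≡ 65 (mod 97), so λ ≡ 72.
  x = λ² - 30 - 33 = 5184 - 63 ≡ 77; y = λ·(30 - 77) - 73 ≡ 35. → (77, 35)

(77, 35)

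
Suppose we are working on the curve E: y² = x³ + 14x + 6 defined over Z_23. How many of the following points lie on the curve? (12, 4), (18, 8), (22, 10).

2

(12, 4): 4² ≡ 16, rhs ≡ 16 → on.
(18, 8): 8² ≡ 18, rhs ≡ 18 → on.
(22, 10): 10² ≡ 8, rhs ≡ 14 → off.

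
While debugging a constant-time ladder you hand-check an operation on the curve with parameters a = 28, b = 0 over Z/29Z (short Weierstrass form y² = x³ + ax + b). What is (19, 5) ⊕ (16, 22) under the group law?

(19, 5) + (16, 22). λ = (22 - 5)/(16 - 19) ≡ 17/26 mod 29. 26⁻¹ ≡ 19 (mod 29) since 26·19 = 494 ≡ 1, so λ ≡ 4.
  x = λ² - 19 - 16 = 16 - 35 ≡ 10; y = λ·(19 - 10) - 5 ≡ 2. → (10, 2)

(10, 2)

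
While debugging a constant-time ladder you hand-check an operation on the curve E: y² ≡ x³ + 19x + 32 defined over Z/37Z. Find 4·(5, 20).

Write P = (5, 20).
Double-and-add on 4 = (100)₂. Start with P = (5, 20) for the leading 1-bit.
double: tangent at (5, 20): λ = (3·5² + 19)/(2·20) ≡ 20/3. 3⁻¹ ≡ 25 (mod 37) since 3·25 = 75 ≡ 1, so λ ≡ 20·25 ≡ 19.
  x = λ² - 5 - 5 = 361 - 10 ≡ 18; y = λ·(5 - 18) - 20 ≡ 29. → (18, 29)
double: tangent at (18, 29): λ = (3·18² + 19)/(2·29) ≡ 29/21. 21⁻¹ ≡ 30 (mod 37) since 21·30 = 630 ≡ 1, so λ ≡ 29·30 ≡ 19.
  x = λ² - 18 - 18 = 361 - 36 ≡ 29; y = λ·(18 - 29) - 29 ≡ 21. → (29, 21)

(29, 21)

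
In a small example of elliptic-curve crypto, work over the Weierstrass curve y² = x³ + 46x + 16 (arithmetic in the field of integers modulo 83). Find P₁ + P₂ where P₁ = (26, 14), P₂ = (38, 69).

(26, 14) + (38, 69). λ = (69 - 14)/(38 - 26) ≡ 55/12 mod 83. 12⁻¹ ≡ 7 (mod 83), so λ ≡ 53.
  x = λ² - 26 - 38 = 2809 - 64 ≡ 6; y = λ·(26 - 6) - 14 ≡ 50. → (6, 50)

(6, 50)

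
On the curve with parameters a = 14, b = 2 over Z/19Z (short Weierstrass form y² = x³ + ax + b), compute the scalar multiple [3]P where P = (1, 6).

Repeated addition: build up to 3P.
2P: tangent at (1, 6): λ = (3·1² + 14)/(2·6) ≡ 17/12. 12⁻¹ ≡ 8 (mod 19) since 12·8 = 96 ≡ 1, so λ ≡ 17·8 ≡ 3.
  x = λ² - 1 - 1 = 9 - 2 ≡ 7; y = λ·(1 - 7) - 6 ≡ 14. → (7, 14)
3P: (7, 14) + (1, 6). λ = (6 - 14)/(1 - 7) ≡ 11/13 mod 19. 13⁻¹ ≡ 3 (mod 19), so λ ≡ 14.
  x = λ² - 7 - 1 = 196 - 8 ≡ 17; y = λ·(7 - 17) - 14 ≡ 17. → (17, 17)

(17, 17)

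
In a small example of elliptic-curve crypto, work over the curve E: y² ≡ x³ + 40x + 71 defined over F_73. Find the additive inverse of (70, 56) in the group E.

(70, 17)

-(70, 56) = (70, -56 mod 73) = (70, 17).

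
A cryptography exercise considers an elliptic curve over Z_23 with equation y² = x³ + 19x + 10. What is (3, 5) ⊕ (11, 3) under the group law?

(22, 17)

(3, 5) + (11, 3). λ = (3 - 5)/(11 - 3) ≡ 21/8 mod 23. 8⁻¹ ≡ 3 (mod 23) since 8·3 = 24 ≡ 1, so λ ≡ 17.
  x = λ² - 3 - 11 = 289 - 14 ≡ 22; y = λ·(3 - 22) - 5 ≡ 17. → (22, 17)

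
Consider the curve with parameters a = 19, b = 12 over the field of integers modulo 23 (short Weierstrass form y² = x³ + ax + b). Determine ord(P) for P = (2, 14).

2P: tangent at (2, 14): λ = (3·2² + 19)/(2·14) ≡ 8/5. 5⁻¹ ≡ 14 (mod 23) since 5·14 = 70 ≡ 1, so λ ≡ 8·14 ≡ 20.
  x = λ² - 2 - 2 = 400 - 4 ≡ 5; y = λ·(2 - 5) - 14 ≡ 18. → (5, 18)
3P: (5, 18) + (2, 14). λ = (14 - 18)/(2 - 5) ≡ 19/20 mod 23. 20⁻¹ ≡ 15 (mod 23) since 20·15 = 300 ≡ 1, so λ ≡ 9.
  x = λ² - 5 - 2 = 81 - 7 ≡ 5; y = λ·(5 - 5) - 18 ≡ 5. → (5, 5)
4P: (5, 5) + (2, 14). λ = (14 - 5)/(2 - 5) ≡ 9/20 mod 23. 20⁻¹ ≡ 15 (mod 23), so λ ≡ 20.
  x = λ² - 5 - 2 = 400 - 7 ≡ 2; y = λ·(5 - 2) - 5 ≡ 9. → (2, 9)
5P: (2, 9) + (2, 14): same x and y₁ ≡ -y₂, so the sum is ∞.
5P = ∞, so the order is 5.

5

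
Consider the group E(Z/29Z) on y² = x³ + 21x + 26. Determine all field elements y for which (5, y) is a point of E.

13, 16

x³ + 21x + 26 = 256 ≡ 24 (mod 29).
Square roots of 24 mod 29: 13 and 16 (since 13² = 169 ≡ 24).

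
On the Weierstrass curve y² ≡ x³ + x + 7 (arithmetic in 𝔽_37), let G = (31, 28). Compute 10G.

(4, 1)

Double-and-add on 10 = (1010)₂. Start with G = (31, 28) for the leading 1-bit.
double: tangent at (31, 28): λ = (3·31² + 1)/(2·28) ≡ 35/19. 19⁻¹ ≡ 2 (mod 37) since 19·2 = 38 ≡ 1, so λ ≡ 35·2 ≡ 33.
  x = λ² - 31 - 31 = 1089 - 62 ≡ 28; y = λ·(31 - 28) - 28 ≡ 34. → (28, 34)
double: tangent at (28, 34): λ = (3·28² + 1)/(2·34) ≡ 22/31. 31⁻¹ ≡ 6 (mod 37) since 31·6 = 186 ≡ 1, so λ ≡ 22·6 ≡ 21.
  x = λ² - 28 - 28 = 441 - 56 ≡ 15; y = λ·(28 - 15) - 34 ≡ 17. → (15, 17)
add G: (15, 17) + (31, 28). λ = (28 - 17)/(31 - 15) ≡ 11/16 mod 37. 16⁻¹ ≡ 7 (mod 37) since 16·7 = 112 ≡ 1, so λ ≡ 3.
  x = λ² - 15 - 31 = 9 - 46 ≡ 0; y = λ·(15 - 0) - 17 ≡ 28. → (0, 28)
double: tangent at (0, 28): λ = (3·0² + 1)/(2·28) ≡ 1/19. 19⁻¹ ≡ 2 (mod 37), so λ ≡ 1·2 ≡ 2.
  x = λ² - 0 - 0 = 4 - 0 ≡ 4; y = λ·(0 - 4) - 28 ≡ 1. → (4, 1)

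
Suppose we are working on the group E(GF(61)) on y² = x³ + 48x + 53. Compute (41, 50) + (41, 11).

The two points share x = 41 and their y-coordinates satisfy 50 + 11 ≡ 0 (mod 61), so they are inverses. Their sum is the point at infinity.

O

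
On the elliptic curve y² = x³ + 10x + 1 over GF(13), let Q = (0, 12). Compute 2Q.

(12, 9)

tangent at (0, 12): λ = (3·0² + 10)/(2·12) ≡ 10/11. 11⁻¹ ≡ 6 (mod 13) since 11·6 = 66 ≡ 1, so λ ≡ 10·6 ≡ 8.
  x = λ² - 0 - 0 = 64 - 0 ≡ 12; y = λ·(0 - 12) - 12 ≡ 9. → (12, 9)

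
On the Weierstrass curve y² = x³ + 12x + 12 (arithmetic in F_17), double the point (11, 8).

(13, 11)

tangent at (11, 8): λ = (3·11² + 12)/(2·8) ≡ 1/16. 16⁻¹ ≡ 16 (mod 17), so λ ≡ 1·16 ≡ 16.
  x = λ² - 11 - 11 = 256 - 22 ≡ 13; y = λ·(11 - 13) - 8 ≡ 11. → (13, 11)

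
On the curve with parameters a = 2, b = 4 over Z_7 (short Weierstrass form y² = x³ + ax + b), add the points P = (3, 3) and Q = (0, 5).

(3, 3) + (0, 5). λ = (5 - 3)/(0 - 3) ≡ 2/4 mod 7. 4⁻¹ ≡ 2 (mod 7) since 4·2 = 8 ≡ 1, so λ ≡ 4.
  x = λ² - 3 - 0 = 16 - 3 ≡ 6; y = λ·(3 - 6) - 3 ≡ 6. → (6, 6)

(6, 6)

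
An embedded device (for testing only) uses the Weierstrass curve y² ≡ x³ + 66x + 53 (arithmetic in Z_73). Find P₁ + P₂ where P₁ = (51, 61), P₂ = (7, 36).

(18, 49)

(51, 61) + (7, 36). λ = (36 - 61)/(7 - 51) ≡ 48/29 mod 73. 29⁻¹ ≡ 68 (mod 73), so λ ≡ 52.
  x = λ² - 51 - 7 = 2704 - 58 ≡ 18; y = λ·(51 - 18) - 61 ≡ 49. → (18, 49)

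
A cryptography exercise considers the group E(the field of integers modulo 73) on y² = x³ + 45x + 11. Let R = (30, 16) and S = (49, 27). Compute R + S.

(55, 31)

(30, 16) + (49, 27). λ = (27 - 16)/(49 - 30) ≡ 11/19 mod 73. 19⁻¹ ≡ 50 (mod 73), so λ ≡ 39.
  x = λ² - 30 - 49 = 1521 - 79 ≡ 55; y = λ·(30 - 55) - 16 ≡ 31. → (55, 31)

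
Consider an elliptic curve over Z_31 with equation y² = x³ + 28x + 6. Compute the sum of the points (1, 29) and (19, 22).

(30, 15)

(1, 29) + (19, 22). λ = (22 - 29)/(19 - 1) ≡ 24/18 mod 31. 18⁻¹ ≡ 19 (mod 31), so λ ≡ 22.
  x = λ² - 1 - 19 = 484 - 20 ≡ 30; y = λ·(1 - 30) - 29 ≡ 15. → (30, 15)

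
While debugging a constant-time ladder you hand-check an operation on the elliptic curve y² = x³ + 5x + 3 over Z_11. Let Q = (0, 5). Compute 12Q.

(1, 8)

Repeated addition: build up to 12Q.
2Q: tangent at (0, 5): λ = (3·0² + 5)/(2·5) ≡ 5/10. 10⁻¹ ≡ 10 (mod 11), so λ ≡ 5·10 ≡ 6.
  x = λ² - 0 - 0 = 36 - 0 ≡ 3; y = λ·(0 - 3) - 5 ≡ 10. → (3, 10)
3Q: (3, 10) + (0, 5). λ = (5 - 10)/(0 - 3) ≡ 6/8 mod 11. 8⁻¹ ≡ 7 (mod 11), so λ ≡ 9.
  x = λ² - 3 - 0 = 81 - 3 ≡ 1; y = λ·(3 - 1) - 10 ≡ 8. → (1, 8)
4Q: (1, 8) + (0, 5). λ = (5 - 8)/(0 - 1) ≡ 8/10 mod 11. 10⁻¹ ≡ 10 (mod 11), so λ ≡ 3.
  x = λ² - 1 - 0 = 9 - 1 ≡ 8; y = λ·(1 - 8) - 8 ≡ 4. → (8, 4)
5Q: (8, 4) + (0, 5). λ = (5 - 4)/(0 - 8) ≡ 1/3 mod 11. 3⁻¹ ≡ 4 (mod 11) since 3·4 = 12 ≡ 1, so λ ≡ 4.
  x = λ² - 8 - 0 = 16 - 8 ≡ 8; y = λ·(8 - 8) - 4 ≡ 7. → (8, 7)
6Q: (8, 7) + (0, 5). λ = (5 - 7)/(0 - 8) ≡ 9/3 mod 11. 3⁻¹ ≡ 4 (mod 11), so λ ≡ 3.
  x = λ² - 8 - 0 = 9 - 8 ≡ 1; y = λ·(8 - 1) - 7 ≡ 3. → (1, 3)
7Q: (1, 3) + (0, 5). λ = (5 - 3)/(0 - 1) ≡ 2/10 mod 11. 10⁻¹ ≡ 10 (mod 11), so λ ≡ 9.
  x = λ² - 1 - 0 = 81 - 1 ≡ 3; y = λ·(1 - 3) - 3 ≡ 1. → (3, 1)
8Q: (3, 1) + (0, 5). λ = (5 - 1)/(0 - 3) ≡ 4/8 mod 11. 8⁻¹ ≡ 7 (mod 11) since 8·7 = 56 ≡ 1, so λ ≡ 6.
  x = λ² - 3 - 0 = 36 - 3 ≡ 0; y = λ·(3 - 0) - 1 ≡ 6. → (0, 6)
9Q: (0, 6) + (0, 5): same x and y₁ ≡ -y₂, so the sum is O.
10Q: O + (0, 5) = (0, 5) (identity).
11Q: tangent at (0, 5): λ = (3·0² + 5)/(2·5) ≡ 5/10. 10⁻¹ ≡ 10 (mod 11) since 10·10 = 100 ≡ 1, so λ ≡ 5·10 ≡ 6.
  x = λ² - 0 - 0 = 36 - 0 ≡ 3; y = λ·(0 - 3) - 5 ≡ 10. → (3, 10)
12Q: (3, 10) + (0, 5). λ = (5 - 10)/(0 - 3) ≡ 6/8 mod 11. 8⁻¹ ≡ 7 (mod 11), so λ ≡ 9.
  x = λ² - 3 - 0 = 81 - 3 ≡ 1; y = λ·(3 - 1) - 10 ≡ 8. → (1, 8)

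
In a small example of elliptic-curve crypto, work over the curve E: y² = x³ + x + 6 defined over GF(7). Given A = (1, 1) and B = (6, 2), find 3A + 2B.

(6, 2)

First 3A:
Repeated addition: build up to 3A.
2A: tangent at (1, 1): λ = (3·1² + 1)/(2·1) ≡ 4/2. 2⁻¹ ≡ 4 (mod 7), so λ ≡ 4·4 ≡ 2.
  x = λ² - 1 - 1 = 4 - 2 ≡ 2; y = λ·(1 - 2) - 1 ≡ 4. → (2, 4)
3A: (2, 4) + (1, 1). λ = (1 - 4)/(1 - 2) ≡ 4/6 mod 7. 6⁻¹ ≡ 6 (mod 7), so λ ≡ 3.
  x = λ² - 2 - 1 = 9 - 3 ≡ 6; y = λ·(2 - 6) - 4 ≡ 5. → (6, 5)
3A = (6, 5).
Next 2B:
Repeated addition: build up to 2B.
2B: tangent at (6, 2): λ = (3·6² + 1)/(2·2) ≡ 4/4. 4⁻¹ ≡ 2 (mod 7) since 4·2 = 8 ≡ 1, so λ ≡ 4·2 ≡ 1.
  x = λ² - 6 - 6 = 1 - 12 ≡ 3; y = λ·(6 - 3) - 2 ≡ 1. → (3, 1)
2B = (3, 1).
Finally 3A + 2B:
(6, 5) + (3, 1). λ = (1 - 5)/(3 - 6) ≡ 3/4 mod 7. 4⁻¹ ≡ 2 (mod 7), so λ ≡ 6.
  x = λ² - 6 - 3 = 36 - 9 ≡ 6; y = λ·(6 - 6) - 5 ≡ 2. → (6, 2)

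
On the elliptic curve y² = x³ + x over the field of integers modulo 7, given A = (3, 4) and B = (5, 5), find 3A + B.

O

First 3A:
Repeated addition: build up to 3A.
2A: tangent at (3, 4): λ = (3·3² + 1)/(2·4) ≡ 0/1. 1⁻¹ ≡ 1 (mod 7), so λ ≡ 0·1 ≡ 0.
  x = λ² - 3 - 3 = 0 - 6 ≡ 1; y = λ·(3 - 1) - 4 ≡ 3. → (1, 3)
3A: (1, 3) + (3, 4). λ = (4 - 3)/(3 - 1) ≡ 1/2 mod 7. 2⁻¹ ≡ 4 (mod 7) since 2·4 = 8 ≡ 1, so λ ≡ 4.
  x = λ² - 1 - 3 = 16 - 4 ≡ 5; y = λ·(1 - 5) - 3 ≡ 2. → (5, 2)
3A = (5, 2).
Finally 3A + B:
(5, 2) + (5, 5): same x and y₁ ≡ -y₂, so the sum is O.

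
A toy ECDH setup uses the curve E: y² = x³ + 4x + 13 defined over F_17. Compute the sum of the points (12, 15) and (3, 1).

(12, 15) + (3, 1). λ = (1 - 15)/(3 - 12) ≡ 3/8 mod 17. 8⁻¹ ≡ 15 (mod 17), so λ ≡ 11.
  x = λ² - 12 - 3 = 121 - 15 ≡ 4; y = λ·(12 - 4) - 15 ≡ 5. → (4, 5)

(4, 5)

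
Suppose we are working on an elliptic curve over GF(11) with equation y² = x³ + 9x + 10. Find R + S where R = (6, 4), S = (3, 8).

(5, 2)

(6, 4) + (3, 8). λ = (8 - 4)/(3 - 6) ≡ 4/8 mod 11. 8⁻¹ ≡ 7 (mod 11), so λ ≡ 6.
  x = λ² - 6 - 3 = 36 - 9 ≡ 5; y = λ·(6 - 5) - 4 ≡ 2. → (5, 2)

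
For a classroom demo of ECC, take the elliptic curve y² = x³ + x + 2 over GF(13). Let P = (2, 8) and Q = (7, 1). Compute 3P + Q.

(6, 4)

First 3P:
Repeated addition: build up to 3P.
2P: tangent at (2, 8): λ = (3·2² + 1)/(2·8) ≡ 0/3. 3⁻¹ ≡ 9 (mod 13), so λ ≡ 0·9 ≡ 0.
  x = λ² - 2 - 2 = 0 - 4 ≡ 9; y = λ·(2 - 9) - 8 ≡ 5. → (9, 5)
3P: (9, 5) + (2, 8). λ = (8 - 5)/(2 - 9) ≡ 3/6 mod 13. 6⁻¹ ≡ 11 (mod 13), so λ ≡ 7.
  x = λ² - 9 - 2 = 49 - 11 ≡ 12; y = λ·(9 - 12) - 5 ≡ 0. → (12, 0)
3P = (12, 0).
Finally 3P + Q:
(12, 0) + (7, 1). λ = (1 - 0)/(7 - 12) ≡ 1/8 mod 13. 8⁻¹ ≡ 5 (mod 13), so λ ≡ 5.
  x = λ² - 12 - 7 = 25 - 19 ≡ 6; y = λ·(12 - 6) - 0 ≡ 4. → (6, 4)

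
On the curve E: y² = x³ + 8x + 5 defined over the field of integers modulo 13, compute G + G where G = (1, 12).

(12, 3)

tangent at (1, 12): λ = (3·1² + 8)/(2·12) ≡ 11/11. 11⁻¹ ≡ 6 (mod 13) since 11·6 = 66 ≡ 1, so λ ≡ 11·6 ≡ 1.
  x = λ² - 1 - 1 = 1 - 2 ≡ 12; y = λ·(1 - 12) - 12 ≡ 3. → (12, 3)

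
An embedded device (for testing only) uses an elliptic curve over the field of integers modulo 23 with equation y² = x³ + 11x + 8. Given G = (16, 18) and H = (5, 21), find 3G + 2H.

First 3G:
Repeated addition: build up to 3G.
2G: tangent at (16, 18): λ = (3·16² + 11)/(2·18) ≡ 20/13. 13⁻¹ ≡ 16 (mod 23) since 13·16 = 208 ≡ 1, so λ ≡ 20·16 ≡ 21.
  x = λ² - 16 - 16 = 441 - 32 ≡ 18; y = λ·(16 - 18) - 18 ≡ 9. → (18, 9)
3G: (18, 9) + (16, 18). λ = (18 - 9)/(16 - 18) ≡ 9/21 mod 23. 21⁻¹ ≡ 11 (mod 23) since 21·11 = 231 ≡ 1, so λ ≡ 7.
  x = λ² - 18 - 16 = 49 - 34 ≡ 15; y = λ·(18 - 15) - 9 ≡ 12. → (15, 12)
3G = (15, 12).
Next 2H:
Repeated addition: build up to 2H.
2H: tangent at (5, 21): λ = (3·5² + 11)/(2·21) ≡ 17/19. 19⁻¹ ≡ 17 (mod 23), so λ ≡ 17·17 ≡ 13.
  x = λ² - 5 - 5 = 169 - 10 ≡ 21; y = λ·(5 - 21) - 21 ≡ 1. → (21, 1)
2H = (21, 1).
Finally 3G + 2H:
(15, 12) + (21, 1). λ = (1 - 12)/(21 - 15) ≡ 12/6 mod 23. 6⁻¹ ≡ 4 (mod 23) since 6·4 = 24 ≡ 1, so λ ≡ 2.
  x = λ² - 15 - 21 = 4 - 36 ≡ 14; y = λ·(15 - 14) - 12 ≡ 13. → (14, 13)

(14, 13)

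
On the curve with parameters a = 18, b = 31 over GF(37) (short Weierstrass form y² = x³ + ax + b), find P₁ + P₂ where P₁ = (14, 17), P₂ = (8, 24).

(3, 1)

(14, 17) + (8, 24). λ = (24 - 17)/(8 - 14) ≡ 7/31 mod 37. 31⁻¹ ≡ 6 (mod 37), so λ ≡ 5.
  x = λ² - 14 - 8 = 25 - 22 ≡ 3; y = λ·(14 - 3) - 17 ≡ 1. → (3, 1)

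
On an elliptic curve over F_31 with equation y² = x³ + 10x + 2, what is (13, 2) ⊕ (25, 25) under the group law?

(13, 2) + (25, 25). λ = (25 - 2)/(25 - 13) ≡ 23/12 mod 31. 12⁻¹ ≡ 13 (mod 31) since 12·13 = 156 ≡ 1, so λ ≡ 20.
  x = λ² - 13 - 25 = 400 - 38 ≡ 21; y = λ·(13 - 21) - 2 ≡ 24. → (21, 24)

(21, 24)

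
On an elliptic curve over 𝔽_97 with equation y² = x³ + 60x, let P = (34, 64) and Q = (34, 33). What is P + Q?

O

The two points share x = 34 and their y-coordinates satisfy 64 + 33 ≡ 0 (mod 97), so they are inverses. Their sum is ∞.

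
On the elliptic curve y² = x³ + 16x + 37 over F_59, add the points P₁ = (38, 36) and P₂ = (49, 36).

(31, 23)

(38, 36) + (49, 36). λ = (36 - 36)/(49 - 38) ≡ 0/11 mod 59. 11⁻¹ ≡ 43 (mod 59), so λ ≡ 0.
  x = λ² - 38 - 49 = 0 - 87 ≡ 31; y = λ·(38 - 31) - 36 ≡ 23. → (31, 23)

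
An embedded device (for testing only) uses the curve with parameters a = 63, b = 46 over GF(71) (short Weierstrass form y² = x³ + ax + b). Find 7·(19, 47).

Write P = (19, 47).
Double-and-add on 7 = (111)₂. Start with P = (19, 47) for the leading 1-bit.
double: tangent at (19, 47): λ = (3·19² + 63)/(2·47) ≡ 10/23. 23⁻¹ ≡ 34 (mod 71) since 23·34 = 782 ≡ 1, so λ ≡ 10·34 ≡ 56.
  x = λ² - 19 - 19 = 3136 - 38 ≡ 45; y = λ·(19 - 45) - 47 ≡ 59. → (45, 59)
add P: (45, 59) + (19, 47). λ = (47 - 59)/(19 - 45) ≡ 59/45 mod 71. 45⁻¹ ≡ 30 (mod 71), so λ ≡ 66.
  x = λ² - 45 - 19 = 4356 - 64 ≡ 32; y = λ·(45 - 32) - 59 ≡ 18. → (32, 18)
double: tangent at (32, 18): λ = (3·32² + 63)/(2·18) ≡ 11/36. 36⁻¹ ≡ 2 (mod 71) since 36·2 = 72 ≡ 1, so λ ≡ 11·2 ≡ 22.
  x = λ² - 32 - 32 = 484 - 64 ≡ 65; y = λ·(32 - 65) - 18 ≡ 37. → (65, 37)
add P: (65, 37) + (19, 47). λ = (47 - 37)/(19 - 65) ≡ 10/25 mod 71. 25⁻¹ ≡ 54 (mod 71) since 25·54 = 1350 ≡ 1, so λ ≡ 43.
  x = λ² - 65 - 19 = 1849 - 84 ≡ 61; y = λ·(65 - 61) - 37 ≡ 64. → (61, 64)

(61, 64)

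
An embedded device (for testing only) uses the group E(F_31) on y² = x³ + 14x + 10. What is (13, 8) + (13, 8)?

(25, 12)

tangent at (13, 8): λ = (3·13² + 14)/(2·8) ≡ 25/16. 16⁻¹ ≡ 2 (mod 31), so λ ≡ 25·2 ≡ 19.
  x = λ² - 13 - 13 = 361 - 26 ≡ 25; y = λ·(13 - 25) - 8 ≡ 12. → (25, 12)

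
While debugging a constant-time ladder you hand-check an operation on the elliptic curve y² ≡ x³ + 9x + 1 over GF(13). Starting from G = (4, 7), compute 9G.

O

Repeated addition: build up to 9G.
2G: tangent at (4, 7): λ = (3·4² + 9)/(2·7) ≡ 5/1. 1⁻¹ ≡ 1 (mod 13), so λ ≡ 5·1 ≡ 5.
  x = λ² - 4 - 4 = 25 - 8 ≡ 4; y = λ·(4 - 4) - 7 ≡ 6. → (4, 6)
3G: (4, 6) + (4, 7): same x and y₁ ≡ -y₂, so the sum is O.
4G: O + (4, 7) = (4, 7) (identity).
5G: tangent at (4, 7): λ = (3·4² + 9)/(2·7) ≡ 5/1. 1⁻¹ ≡ 1 (mod 13), so λ ≡ 5·1 ≡ 5.
  x = λ² - 4 - 4 = 25 - 8 ≡ 4; y = λ·(4 - 4) - 7 ≡ 6. → (4, 6)
6G: (4, 6) + (4, 7): same x and y₁ ≡ -y₂, so the sum is O.
7G: O + (4, 7) = (4, 7) (identity).
8G: tangent at (4, 7): λ = (3·4² + 9)/(2·7) ≡ 5/1. 1⁻¹ ≡ 1 (mod 13), so λ ≡ 5·1 ≡ 5.
  x = λ² - 4 - 4 = 25 - 8 ≡ 4; y = λ·(4 - 4) - 7 ≡ 6. → (4, 6)
9G: (4, 6) + (4, 7): same x and y₁ ≡ -y₂, so the sum is O.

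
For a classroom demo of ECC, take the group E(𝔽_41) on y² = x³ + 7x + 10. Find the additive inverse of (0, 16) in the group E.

(0, 25)

-(0, 16) = (0, -16 mod 41) = (0, 25).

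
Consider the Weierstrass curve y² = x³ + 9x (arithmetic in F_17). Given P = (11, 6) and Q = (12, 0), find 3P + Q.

(4, 10)

First 3P:
Repeated addition: build up to 3P.
2P: tangent at (11, 6): λ = (3·11² + 9)/(2·6) ≡ 15/12. 12⁻¹ ≡ 10 (mod 17), so λ ≡ 15·10 ≡ 14.
  x = λ² - 11 - 11 = 196 - 22 ≡ 4; y = λ·(11 - 4) - 6 ≡ 7. → (4, 7)
3P: (4, 7) + (11, 6). λ = (6 - 7)/(11 - 4) ≡ 16/7 mod 17. 7⁻¹ ≡ 5 (mod 17) since 7·5 = 35 ≡ 1, so λ ≡ 12.
  x = λ² - 4 - 11 = 144 - 15 ≡ 10; y = λ·(4 - 10) - 7 ≡ 6. → (10, 6)
3P = (10, 6).
Finally 3P + Q:
(10, 6) + (12, 0). λ = (0 - 6)/(12 - 10) ≡ 11/2 mod 17. 2⁻¹ ≡ 9 (mod 17) since 2·9 = 18 ≡ 1, so λ ≡ 14.
  x = λ² - 10 - 12 = 196 - 22 ≡ 4; y = λ·(10 - 4) - 6 ≡ 10. → (4, 10)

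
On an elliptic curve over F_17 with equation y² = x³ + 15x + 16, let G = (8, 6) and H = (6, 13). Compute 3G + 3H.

First 3G:
Repeated addition: build up to 3G.
2G: tangent at (8, 6): λ = (3·8² + 15)/(2·6) ≡ 3/12. 12⁻¹ ≡ 10 (mod 17), so λ ≡ 3·10 ≡ 13.
  x = λ² - 8 - 8 = 169 - 16 ≡ 0; y = λ·(8 - 0) - 6 ≡ 13. → (0, 13)
3G: (0, 13) + (8, 6). λ = (6 - 13)/(8 - 0) ≡ 10/8 mod 17. 8⁻¹ ≡ 15 (mod 17) since 8·15 = 120 ≡ 1, so λ ≡ 14.
  x = λ² - 0 - 8 = 196 - 8 ≡ 1; y = λ·(0 - 1) - 13 ≡ 7. → (1, 7)
3G = (1, 7).
Next 3H:
Repeated addition: build up to 3H.
2H: tangent at (6, 13): λ = (3·6² + 15)/(2·13) ≡ 4/9. 9⁻¹ ≡ 2 (mod 17) since 9·2 = 18 ≡ 1, so λ ≡ 4·2 ≡ 8.
  x = λ² - 6 - 6 = 64 - 12 ≡ 1; y = λ·(6 - 1) - 13 ≡ 10. → (1, 10)
3H: (1, 10) + (6, 13). λ = (13 - 10)/(6 - 1) ≡ 3/5 mod 17. 5⁻¹ ≡ 7 (mod 17) since 5·7 = 35 ≡ 1, so λ ≡ 4.
  x = λ² - 1 - 6 = 16 - 7 ≡ 9; y = λ·(1 - 9) - 10 ≡ 9. → (9, 9)
3H = (9, 9).
Finally 3G + 3H:
(1, 7) + (9, 9). λ = (9 - 7)/(9 - 1) ≡ 2/8 mod 17. 8⁻¹ ≡ 15 (mod 17) since 8·15 = 120 ≡ 1, so λ ≡ 13.
  x = λ² - 1 - 9 = 169 - 10 ≡ 6; y = λ·(1 - 6) - 7 ≡ 13. → (6, 13)

(6, 13)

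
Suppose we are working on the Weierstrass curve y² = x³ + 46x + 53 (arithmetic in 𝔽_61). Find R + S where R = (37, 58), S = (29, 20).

(37, 58) + (29, 20). λ = (20 - 58)/(29 - 37) ≡ 23/53 mod 61. 53⁻¹ ≡ 38 (mod 61) since 53·38 = 2014 ≡ 1, so λ ≡ 20.
  x = λ² - 37 - 29 = 400 - 66 ≡ 29; y = λ·(37 - 29) - 58 ≡ 41. → (29, 41)

(29, 41)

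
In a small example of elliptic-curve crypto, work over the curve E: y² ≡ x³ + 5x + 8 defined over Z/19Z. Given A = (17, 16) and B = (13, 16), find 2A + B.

First 2A:
Repeated addition: build up to 2A.
2A: tangent at (17, 16): λ = (3·17² + 5)/(2·16) ≡ 17/13. 13⁻¹ ≡ 3 (mod 19) since 13·3 = 39 ≡ 1, so λ ≡ 17·3 ≡ 13.
  x = λ² - 17 - 17 = 169 - 34 ≡ 2; y = λ·(17 - 2) - 16 ≡ 8. → (2, 8)
2A = (2, 8).
Finally 2A + B:
(2, 8) + (13, 16). λ = (16 - 8)/(13 - 2) ≡ 8/11 mod 19. 11⁻¹ ≡ 7 (mod 19), so λ ≡ 18.
  x = λ² - 2 - 13 = 324 - 15 ≡ 5; y = λ·(2 - 5) - 8 ≡ 14. → (5, 14)

(5, 14)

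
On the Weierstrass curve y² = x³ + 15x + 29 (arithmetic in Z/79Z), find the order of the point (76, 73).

2P: tangent at (76, 73): λ = (3·76² + 15)/(2·73) ≡ 42/67. 67⁻¹ ≡ 46 (mod 79), so λ ≡ 42·46 ≡ 36.
  x = λ² - 76 - 76 = 1296 - 152 ≡ 38; y = λ·(76 - 38) - 73 ≡ 31. → (38, 31)
3P: (38, 31) + (76, 73). λ = (73 - 31)/(76 - 38) ≡ 42/38 mod 79. 38⁻¹ ≡ 52 (mod 79), so λ ≡ 51.
  x = λ² - 38 - 76 = 2601 - 114 ≡ 38; y = λ·(38 - 38) - 31 ≡ 48. → (38, 48)
4P: (38, 48) + (76, 73). λ = (73 - 48)/(76 - 38) ≡ 25/38 mod 79. 38⁻¹ ≡ 52 (mod 79) since 38·52 = 1976 ≡ 1, so λ ≡ 36.
  x = λ² - 38 - 76 = 1296 - 114 ≡ 76; y = λ·(38 - 76) - 48 ≡ 6. → (76, 6)
5P: (76, 6) + (76, 73): same x and y₁ ≡ -y₂, so the sum is O.
5P = O, so the order is 5.

5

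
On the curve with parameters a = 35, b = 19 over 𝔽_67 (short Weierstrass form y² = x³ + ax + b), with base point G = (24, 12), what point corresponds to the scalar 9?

Repeated addition: build up to 9G.
2G: tangent at (24, 12): λ = (3·24² + 35)/(2·12) ≡ 21/24. 24⁻¹ ≡ 14 (mod 67), so λ ≡ 21·14 ≡ 26.
  x = λ² - 24 - 24 = 676 - 48 ≡ 25; y = λ·(24 - 25) - 12 ≡ 29. → (25, 29)
3G: (25, 29) + (24, 12). λ = (12 - 29)/(24 - 25) ≡ 50/66 mod 67. 66⁻¹ ≡ 66 (mod 67), so λ ≡ 17.
  x = λ² - 25 - 24 = 289 - 49 ≡ 39; y = λ·(25 - 39) - 29 ≡ 1. → (39, 1)
4G: (39, 1) + (24, 12). λ = (12 - 1)/(24 - 39) ≡ 11/52 mod 67. 52⁻¹ ≡ 58 (mod 67), so λ ≡ 35.
  x = λ² - 39 - 24 = 1225 - 63 ≡ 23; y = λ·(39 - 23) - 1 ≡ 23. → (23, 23)
5G: (23, 23) + (24, 12). λ = (12 - 23)/(24 - 23) ≡ 56/1 mod 67. 1⁻¹ ≡ 1 (mod 67) since 1·1 = 1 ≡ 1, so λ ≡ 56.
  x = λ² - 23 - 24 = 3136 - 47 ≡ 7; y = λ·(23 - 7) - 23 ≡ 2. → (7, 2)
6G: (7, 2) + (24, 12). λ = (12 - 2)/(24 - 7) ≡ 10/17 mod 67. 17⁻¹ ≡ 4 (mod 67) since 17·4 = 68 ≡ 1, so λ ≡ 40.
  x = λ² - 7 - 24 = 1600 - 31 ≡ 28; y = λ·(7 - 28) - 2 ≡ 29. → (28, 29)
7G: (28, 29) + (24, 12). λ = (12 - 29)/(24 - 28) ≡ 50/63 mod 67. 63⁻¹ ≡ 50 (mod 67) since 63·50 = 3150 ≡ 1, so λ ≡ 21.
  x = λ² - 28 - 24 = 441 - 52 ≡ 54; y = λ·(28 - 54) - 29 ≡ 28. → (54, 28)
8G: (54, 28) + (24, 12). λ = (12 - 28)/(24 - 54) ≡ 51/37 mod 67. 37⁻¹ ≡ 29 (mod 67) since 37·29 = 1073 ≡ 1, so λ ≡ 5.
  x = λ² - 54 - 24 = 25 - 78 ≡ 14; y = λ·(54 - 14) - 28 ≡ 38. → (14, 38)
9G: (14, 38) + (24, 12). λ = (12 - 38)/(24 - 14) ≡ 41/10 mod 67. 10⁻¹ ≡ 47 (mod 67) since 10·47 = 470 ≡ 1, so λ ≡ 51.
  x = λ² - 14 - 24 = 2601 - 38 ≡ 17; y = λ·(14 - 17) - 38 ≡ 10. → (17, 10)

(17, 10)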